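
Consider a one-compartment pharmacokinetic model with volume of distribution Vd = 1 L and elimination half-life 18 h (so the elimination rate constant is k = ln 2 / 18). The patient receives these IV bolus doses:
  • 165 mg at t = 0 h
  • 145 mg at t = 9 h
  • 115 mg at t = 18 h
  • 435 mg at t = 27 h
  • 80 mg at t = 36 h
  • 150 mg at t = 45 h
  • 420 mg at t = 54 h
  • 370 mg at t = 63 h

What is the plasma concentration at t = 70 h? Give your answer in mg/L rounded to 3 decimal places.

k = ln 2 / 18 = 0.03851 per h
Dose 1 (165 mg at t=0 h): 165·exp(−0.03851·70) = 11.138 mg/L
Dose 2 (145 mg at t=9 h): 145·exp(−0.03851·61) = 13.842 mg/L
Dose 3 (115 mg at t=18 h): 115·exp(−0.03851·52) = 15.526 mg/L
Dose 4 (435 mg at t=27 h): 435·exp(−0.03851·43) = 83.054 mg/L
Dose 5 (80 mg at t=36 h): 80·exp(−0.03851·34) = 21.601 mg/L
Dose 6 (150 mg at t=45 h): 150·exp(−0.03851·25) = 57.279 mg/L
Dose 7 (420 mg at t=54 h): 420·exp(−0.03851·16) = 226.813 mg/L
Dose 8 (370 mg at t=63 h): 370·exp(−0.03851·7) = 282.575 mg/L
C(70) = 11.138 + 13.842 + 15.526 + 83.054 + 21.601 + 57.279 + 226.813 + 282.575 = 711.829 mg/L

711.829 mg/L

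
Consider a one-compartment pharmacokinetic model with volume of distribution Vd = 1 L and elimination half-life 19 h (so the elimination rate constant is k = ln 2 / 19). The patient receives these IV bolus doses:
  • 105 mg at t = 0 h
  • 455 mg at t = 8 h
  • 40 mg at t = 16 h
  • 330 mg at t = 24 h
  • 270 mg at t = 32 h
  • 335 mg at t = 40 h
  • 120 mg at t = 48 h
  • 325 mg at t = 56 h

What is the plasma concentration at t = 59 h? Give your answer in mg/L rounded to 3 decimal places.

k = ln 2 / 19 = 0.03648 per h
Dose 1 (105 mg at t=0 h): 105·exp(−0.03648·59) = 12.201 mg/L
Dose 2 (455 mg at t=8 h): 455·exp(−0.03648·51) = 70.792 mg/L
Dose 3 (40 mg at t=16 h): 40·exp(−0.03648·43) = 8.333 mg/L
Dose 4 (330 mg at t=24 h): 330·exp(−0.03648·35) = 92.042 mg/L
Dose 5 (270 mg at t=32 h): 270·exp(−0.03648·27) = 100.829 mg/L
Dose 6 (335 mg at t=40 h): 335·exp(−0.03648·19) = 167.500 mg/L
Dose 7 (120 mg at t=48 h): 120·exp(−0.03648·11) = 80.334 mg/L
Dose 8 (325 mg at t=56 h): 325·exp(−0.03648·3) = 291.308 mg/L
C(59) = 12.201 + 70.792 + 8.333 + 92.042 + 100.829 + 167.500 + 80.334 + 291.308 = 823.339 mg/L

823.339 mg/L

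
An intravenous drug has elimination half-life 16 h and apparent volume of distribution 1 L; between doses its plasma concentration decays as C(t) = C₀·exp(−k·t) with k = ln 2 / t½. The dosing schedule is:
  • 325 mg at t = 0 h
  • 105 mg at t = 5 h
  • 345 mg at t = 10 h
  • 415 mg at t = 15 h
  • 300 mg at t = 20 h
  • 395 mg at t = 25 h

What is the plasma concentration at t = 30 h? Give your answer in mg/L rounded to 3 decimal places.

998.492 mg/L

k = ln 2 / 16 = 0.04332 per h
Dose 1 (325 mg at t=0 h): 325·exp(−0.04332·30) = 88.604 mg/L
Dose 2 (105 mg at t=5 h): 105·exp(−0.04332·25) = 35.549 mg/L
Dose 3 (345 mg at t=10 h): 345·exp(−0.04332·20) = 145.055 mg/L
Dose 4 (415 mg at t=15 h): 415·exp(−0.04332·15) = 216.687 mg/L
Dose 5 (300 mg at t=20 h): 300·exp(−0.04332·10) = 194.526 mg/L
Dose 6 (395 mg at t=25 h): 395·exp(−0.04332·5) = 318.072 mg/L
C(30) = 88.604 + 35.549 + 145.055 + 216.687 + 194.526 + 318.072 = 998.492 mg/L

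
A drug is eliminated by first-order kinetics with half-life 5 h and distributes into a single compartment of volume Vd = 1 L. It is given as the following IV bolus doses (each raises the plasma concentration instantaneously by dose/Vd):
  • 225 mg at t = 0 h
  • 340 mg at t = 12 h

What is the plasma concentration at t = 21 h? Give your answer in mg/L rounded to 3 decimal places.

109.881 mg/L

k = ln 2 / 5 = 0.13863 per h
Dose 1 (225 mg at t=0 h): 225·exp(−0.13863·21) = 12.242 mg/L
Dose 2 (340 mg at t=12 h): 340·exp(−0.13863·9) = 97.639 mg/L
C(21) = 12.242 + 97.639 = 109.881 mg/L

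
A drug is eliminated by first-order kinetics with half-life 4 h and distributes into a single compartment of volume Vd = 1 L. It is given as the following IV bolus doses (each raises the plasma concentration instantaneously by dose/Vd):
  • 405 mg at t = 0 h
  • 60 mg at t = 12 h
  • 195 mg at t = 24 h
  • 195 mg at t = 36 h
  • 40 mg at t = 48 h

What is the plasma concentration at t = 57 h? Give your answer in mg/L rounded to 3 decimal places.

k = ln 2 / 4 = 0.17329 per h
Dose 1 (405 mg at t=0 h): 405·exp(−0.17329·57) = 0.021 mg/L
Dose 2 (60 mg at t=12 h): 60·exp(−0.17329·45) = 0.025 mg/L
Dose 3 (195 mg at t=24 h): 195·exp(−0.17329·33) = 0.641 mg/L
Dose 4 (195 mg at t=36 h): 195·exp(−0.17329·21) = 5.124 mg/L
Dose 5 (40 mg at t=48 h): 40·exp(−0.17329·9) = 8.409 mg/L
C(57) = 0.021 + 0.025 + 0.641 + 5.124 + 8.409 = 14.219 mg/L

14.219 mg/L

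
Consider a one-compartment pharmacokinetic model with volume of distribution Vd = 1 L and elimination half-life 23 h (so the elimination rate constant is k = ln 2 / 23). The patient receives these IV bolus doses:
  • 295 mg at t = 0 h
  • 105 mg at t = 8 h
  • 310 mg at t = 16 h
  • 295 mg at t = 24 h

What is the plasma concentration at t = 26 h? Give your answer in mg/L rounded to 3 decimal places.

k = ln 2 / 23 = 0.03014 per h
Dose 1 (295 mg at t=0 h): 295·exp(−0.03014·26) = 134.750 mg/L
Dose 2 (105 mg at t=8 h): 105·exp(−0.03014·18) = 61.038 mg/L
Dose 3 (310 mg at t=16 h): 310·exp(−0.03014·10) = 229.340 mg/L
Dose 4 (295 mg at t=24 h): 295·exp(−0.03014·2) = 277.745 mg/L
C(26) = 134.750 + 61.038 + 229.340 + 277.745 = 702.872 mg/L

702.872 mg/L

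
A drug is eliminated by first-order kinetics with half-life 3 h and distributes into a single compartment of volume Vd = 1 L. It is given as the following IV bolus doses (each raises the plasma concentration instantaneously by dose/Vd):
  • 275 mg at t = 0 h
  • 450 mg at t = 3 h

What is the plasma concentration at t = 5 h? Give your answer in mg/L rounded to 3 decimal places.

370.102 mg/L

k = ln 2 / 3 = 0.23105 per h
Dose 1 (275 mg at t=0 h): 275·exp(−0.23105·5) = 86.620 mg/L
Dose 2 (450 mg at t=3 h): 450·exp(−0.23105·2) = 283.482 mg/L
C(5) = 86.620 + 283.482 = 370.102 mg/L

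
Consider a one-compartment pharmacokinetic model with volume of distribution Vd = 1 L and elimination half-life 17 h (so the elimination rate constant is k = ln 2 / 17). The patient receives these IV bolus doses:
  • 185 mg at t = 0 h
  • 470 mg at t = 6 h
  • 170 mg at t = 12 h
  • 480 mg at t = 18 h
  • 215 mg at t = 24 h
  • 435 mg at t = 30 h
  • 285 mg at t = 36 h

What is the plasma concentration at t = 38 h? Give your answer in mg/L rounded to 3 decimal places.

k = ln 2 / 17 = 0.04077 per h
Dose 1 (185 mg at t=0 h): 185·exp(−0.04077·38) = 39.290 mg/L
Dose 2 (470 mg at t=6 h): 470·exp(−0.04077·32) = 127.483 mg/L
Dose 3 (170 mg at t=12 h): 170·exp(−0.04077·26) = 58.891 mg/L
Dose 4 (480 mg at t=18 h): 480·exp(−0.04077·20) = 212.368 mg/L
Dose 5 (215 mg at t=24 h): 215·exp(−0.04077·14) = 121.487 mg/L
Dose 6 (435 mg at t=30 h): 435·exp(−0.04077·8) = 313.927 mg/L
Dose 7 (285 mg at t=36 h): 285·exp(−0.04077·2) = 262.682 mg/L
C(38) = 39.290 + 127.483 + 58.891 + 212.368 + 121.487 + 313.927 + 262.682 = 1136.128 mg/L

1136.128 mg/L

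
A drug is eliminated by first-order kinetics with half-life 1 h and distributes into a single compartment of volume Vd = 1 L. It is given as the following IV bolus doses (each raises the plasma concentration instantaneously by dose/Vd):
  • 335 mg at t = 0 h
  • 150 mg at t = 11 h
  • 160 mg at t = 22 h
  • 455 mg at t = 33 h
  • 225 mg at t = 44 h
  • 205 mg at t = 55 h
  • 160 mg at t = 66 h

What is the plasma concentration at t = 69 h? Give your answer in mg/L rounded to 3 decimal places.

k = ln 2 / 1 = 0.69315 per h
Dose 1 (335 mg at t=0 h): 335·exp(−0.69315·69) = 0.000 mg/L
Dose 2 (150 mg at t=11 h): 150·exp(−0.69315·58) = 0.000 mg/L
Dose 3 (160 mg at t=22 h): 160·exp(−0.69315·47) = 0.000 mg/L
Dose 4 (455 mg at t=33 h): 455·exp(−0.69315·36) = 0.000 mg/L
Dose 5 (225 mg at t=44 h): 225·exp(−0.69315·25) = 0.000 mg/L
Dose 6 (205 mg at t=55 h): 205·exp(−0.69315·14) = 0.013 mg/L
Dose 7 (160 mg at t=66 h): 160·exp(−0.69315·3) = 20.000 mg/L
C(69) = 0.000 + 0.000 + 0.000 + 0.000 + 0.000 + 0.013 + 20.000 = 20.013 mg/L

20.013 mg/L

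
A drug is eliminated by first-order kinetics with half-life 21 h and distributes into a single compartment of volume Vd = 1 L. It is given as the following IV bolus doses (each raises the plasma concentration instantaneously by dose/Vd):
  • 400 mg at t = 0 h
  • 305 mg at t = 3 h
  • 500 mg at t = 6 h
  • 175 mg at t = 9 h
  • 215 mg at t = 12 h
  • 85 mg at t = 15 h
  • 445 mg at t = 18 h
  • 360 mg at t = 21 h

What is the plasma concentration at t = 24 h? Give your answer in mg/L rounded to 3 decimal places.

k = ln 2 / 21 = 0.03301 per h
Dose 1 (400 mg at t=0 h): 400·exp(−0.03301·24) = 181.145 mg/L
Dose 2 (305 mg at t=3 h): 305·exp(−0.03301·21) = 152.500 mg/L
Dose 3 (500 mg at t=6 h): 500·exp(−0.03301·18) = 276.022 mg/L
Dose 4 (175 mg at t=9 h): 175·exp(−0.03301·15) = 106.664 mg/L
Dose 5 (215 mg at t=12 h): 215·exp(−0.03301·12) = 144.684 mg/L
Dose 6 (85 mg at t=15 h): 85·exp(−0.03301·9) = 63.155 mg/L
Dose 7 (445 mg at t=18 h): 445·exp(−0.03301·6) = 365.049 mg/L
Dose 8 (360 mg at t=21 h): 360·exp(−0.03301·3) = 326.061 mg/L
C(24) = 181.145 + 152.500 + 276.022 + 106.664 + 144.684 + 63.155 + 365.049 + 326.061 = 1615.280 mg/L

1615.280 mg/L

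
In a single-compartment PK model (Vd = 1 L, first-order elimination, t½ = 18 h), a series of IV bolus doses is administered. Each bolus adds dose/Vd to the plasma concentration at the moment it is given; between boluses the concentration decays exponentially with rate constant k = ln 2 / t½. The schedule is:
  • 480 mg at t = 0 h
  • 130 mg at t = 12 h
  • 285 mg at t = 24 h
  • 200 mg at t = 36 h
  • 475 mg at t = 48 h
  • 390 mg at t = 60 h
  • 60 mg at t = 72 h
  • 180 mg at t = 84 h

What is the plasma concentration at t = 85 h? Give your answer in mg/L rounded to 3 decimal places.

556.278 mg/L

k = ln 2 / 18 = 0.03851 per h
Dose 1 (480 mg at t=0 h): 480·exp(−0.03851·85) = 18.185 mg/L
Dose 2 (130 mg at t=12 h): 130·exp(−0.03851·73) = 7.818 mg/L
Dose 3 (285 mg at t=24 h): 285·exp(−0.03851·61) = 27.207 mg/L
Dose 4 (200 mg at t=36 h): 200·exp(−0.03851·49) = 30.308 mg/L
Dose 5 (475 mg at t=48 h): 475·exp(−0.03851·37) = 114.264 mg/L
Dose 6 (390 mg at t=60 h): 390·exp(−0.03851·25) = 148.925 mg/L
Dose 7 (60 mg at t=72 h): 60·exp(−0.03851·13) = 36.370 mg/L
Dose 8 (180 mg at t=84 h): 180·exp(−0.03851·1) = 173.200 mg/L
C(85) = 18.185 + 7.818 + 27.207 + 30.308 + 114.264 + 148.925 + 36.370 + 173.200 = 556.278 mg/L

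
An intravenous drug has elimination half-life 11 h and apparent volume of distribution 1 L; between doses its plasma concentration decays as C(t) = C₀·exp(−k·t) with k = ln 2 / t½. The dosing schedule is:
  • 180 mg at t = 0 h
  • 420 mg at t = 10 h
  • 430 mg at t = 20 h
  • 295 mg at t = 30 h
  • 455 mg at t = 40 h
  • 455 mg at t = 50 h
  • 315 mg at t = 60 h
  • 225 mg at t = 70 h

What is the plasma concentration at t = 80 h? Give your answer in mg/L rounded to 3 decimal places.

343.147 mg/L

k = ln 2 / 11 = 0.06301 per h
Dose 1 (180 mg at t=0 h): 180·exp(−0.06301·80) = 1.164 mg/L
Dose 2 (420 mg at t=10 h): 420·exp(−0.06301·70) = 5.100 mg/L
Dose 3 (430 mg at t=20 h): 430·exp(−0.06301·60) = 9.806 mg/L
Dose 4 (295 mg at t=30 h): 295·exp(−0.06301·50) = 12.633 mg/L
Dose 5 (455 mg at t=40 h): 455·exp(−0.06301·40) = 36.590 mg/L
Dose 6 (455 mg at t=50 h): 455·exp(−0.06301·30) = 68.710 mg/L
Dose 7 (315 mg at t=60 h): 315·exp(−0.06301·20) = 89.327 mg/L
Dose 8 (225 mg at t=70 h): 225·exp(−0.06301·10) = 119.817 mg/L
C(80) = 1.164 + 5.100 + 9.806 + 12.633 + 36.590 + 68.710 + 89.327 + 119.817 = 343.147 mg/L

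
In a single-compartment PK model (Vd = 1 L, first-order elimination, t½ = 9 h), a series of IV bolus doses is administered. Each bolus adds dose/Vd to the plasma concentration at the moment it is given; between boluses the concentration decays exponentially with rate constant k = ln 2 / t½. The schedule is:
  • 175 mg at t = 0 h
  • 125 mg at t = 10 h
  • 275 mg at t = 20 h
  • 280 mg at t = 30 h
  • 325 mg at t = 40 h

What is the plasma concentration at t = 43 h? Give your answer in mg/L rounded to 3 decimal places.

k = ln 2 / 9 = 0.07702 per h
Dose 1 (175 mg at t=0 h): 175·exp(−0.07702·43) = 6.379 mg/L
Dose 2 (125 mg at t=10 h): 125·exp(−0.07702·33) = 9.843 mg/L
Dose 3 (275 mg at t=20 h): 275·exp(−0.07702·23) = 46.777 mg/L
Dose 4 (280 mg at t=30 h): 280·exp(−0.07702·13) = 102.881 mg/L
Dose 5 (325 mg at t=40 h): 325·exp(−0.07702·3) = 257.953 mg/L
C(43) = 6.379 + 9.843 + 46.777 + 102.881 + 257.953 = 423.834 mg/L

423.834 mg/L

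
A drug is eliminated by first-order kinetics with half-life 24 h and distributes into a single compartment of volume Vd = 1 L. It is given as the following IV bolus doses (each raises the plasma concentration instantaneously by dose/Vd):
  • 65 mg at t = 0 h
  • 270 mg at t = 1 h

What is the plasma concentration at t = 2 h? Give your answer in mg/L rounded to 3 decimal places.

k = ln 2 / 24 = 0.02888 per h
Dose 1 (65 mg at t=0 h): 65·exp(−0.02888·2) = 61.352 mg/L
Dose 2 (270 mg at t=1 h): 270·exp(−0.02888·1) = 262.314 mg/L
C(2) = 61.352 + 262.314 = 323.665 mg/L

323.665 mg/L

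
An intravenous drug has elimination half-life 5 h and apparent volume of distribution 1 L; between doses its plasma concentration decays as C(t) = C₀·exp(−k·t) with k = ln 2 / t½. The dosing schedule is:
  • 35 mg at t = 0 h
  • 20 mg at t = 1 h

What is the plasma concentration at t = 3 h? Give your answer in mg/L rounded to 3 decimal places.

38.249 mg/L

k = ln 2 / 5 = 0.13863 per h
Dose 1 (35 mg at t=0 h): 35·exp(−0.13863·3) = 23.091 mg/L
Dose 2 (20 mg at t=1 h): 20·exp(−0.13863·2) = 15.157 mg/L
C(3) = 23.091 + 15.157 = 38.249 mg/L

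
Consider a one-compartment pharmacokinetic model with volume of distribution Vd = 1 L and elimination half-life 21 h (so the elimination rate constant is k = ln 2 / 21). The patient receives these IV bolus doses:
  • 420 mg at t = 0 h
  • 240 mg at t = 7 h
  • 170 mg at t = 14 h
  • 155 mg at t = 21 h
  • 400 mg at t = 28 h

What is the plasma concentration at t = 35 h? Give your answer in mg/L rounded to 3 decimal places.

k = ln 2 / 21 = 0.03301 per h
Dose 1 (420 mg at t=0 h): 420·exp(−0.03301·35) = 132.292 mg/L
Dose 2 (240 mg at t=7 h): 240·exp(−0.03301·28) = 95.244 mg/L
Dose 3 (170 mg at t=14 h): 170·exp(−0.03301·21) = 85.000 mg/L
Dose 4 (155 mg at t=21 h): 155·exp(−0.03301·14) = 97.644 mg/L
Dose 5 (400 mg at t=28 h): 400·exp(−0.03301·7) = 317.480 mg/L
C(35) = 132.292 + 95.244 + 85.000 + 97.644 + 317.480 = 727.660 mg/L

727.660 mg/L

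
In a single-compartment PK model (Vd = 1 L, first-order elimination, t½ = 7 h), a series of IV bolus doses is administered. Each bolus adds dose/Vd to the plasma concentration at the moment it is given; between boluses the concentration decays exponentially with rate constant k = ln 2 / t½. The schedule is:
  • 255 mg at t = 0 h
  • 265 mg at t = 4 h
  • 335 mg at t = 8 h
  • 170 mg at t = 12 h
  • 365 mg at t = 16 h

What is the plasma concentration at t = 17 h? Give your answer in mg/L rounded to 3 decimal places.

k = ln 2 / 7 = 0.09902 per h
Dose 1 (255 mg at t=0 h): 255·exp(−0.09902·17) = 47.366 mg/L
Dose 2 (265 mg at t=4 h): 265·exp(−0.09902·13) = 73.146 mg/L
Dose 3 (335 mg at t=8 h): 335·exp(−0.09902·9) = 137.406 mg/L
Dose 4 (170 mg at t=12 h): 170·exp(−0.09902·5) = 103.616 mg/L
Dose 5 (365 mg at t=16 h): 365·exp(−0.09902·1) = 330.589 mg/L
C(17) = 47.366 + 73.146 + 137.406 + 103.616 + 330.589 = 692.123 mg/L

692.123 mg/L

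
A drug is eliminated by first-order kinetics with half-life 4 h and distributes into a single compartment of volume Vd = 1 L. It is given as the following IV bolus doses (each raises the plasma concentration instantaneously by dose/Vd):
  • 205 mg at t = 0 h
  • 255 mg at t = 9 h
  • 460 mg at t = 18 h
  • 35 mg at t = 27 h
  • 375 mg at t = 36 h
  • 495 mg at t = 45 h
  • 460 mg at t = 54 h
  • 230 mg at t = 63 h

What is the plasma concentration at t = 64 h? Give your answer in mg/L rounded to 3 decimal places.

296.287 mg/L

k = ln 2 / 4 = 0.17329 per h
Dose 1 (205 mg at t=0 h): 205·exp(−0.17329·64) = 0.003 mg/L
Dose 2 (255 mg at t=9 h): 255·exp(−0.17329·55) = 0.019 mg/L
Dose 3 (460 mg at t=18 h): 460·exp(−0.17329·46) = 0.159 mg/L
Dose 4 (35 mg at t=27 h): 35·exp(−0.17329·37) = 0.057 mg/L
Dose 5 (375 mg at t=36 h): 375·exp(−0.17329·28) = 2.930 mg/L
Dose 6 (495 mg at t=45 h): 495·exp(−0.17329·19) = 18.396 mg/L
Dose 7 (460 mg at t=54 h): 460·exp(−0.17329·10) = 81.317 mg/L
Dose 8 (230 mg at t=63 h): 230·exp(−0.17329·1) = 193.406 mg/L
C(64) = 0.003 + 0.019 + 0.159 + 0.057 + 2.930 + 18.396 + 81.317 + 193.406 = 296.287 mg/L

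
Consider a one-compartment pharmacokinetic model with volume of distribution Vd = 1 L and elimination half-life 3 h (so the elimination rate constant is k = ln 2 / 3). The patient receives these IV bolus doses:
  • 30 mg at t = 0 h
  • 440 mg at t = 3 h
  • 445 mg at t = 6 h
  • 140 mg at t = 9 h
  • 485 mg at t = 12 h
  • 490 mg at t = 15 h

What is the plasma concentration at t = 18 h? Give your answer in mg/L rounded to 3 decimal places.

k = ln 2 / 3 = 0.23105 per h
Dose 1 (30 mg at t=0 h): 30·exp(−0.23105·18) = 0.469 mg/L
Dose 2 (440 mg at t=3 h): 440·exp(−0.23105·15) = 13.750 mg/L
Dose 3 (445 mg at t=6 h): 445·exp(−0.23105·12) = 27.812 mg/L
Dose 4 (140 mg at t=9 h): 140·exp(−0.23105·9) = 17.500 mg/L
Dose 5 (485 mg at t=12 h): 485·exp(−0.23105·6) = 121.250 mg/L
Dose 6 (490 mg at t=15 h): 490·exp(−0.23105·3) = 245.000 mg/L
C(18) = 0.469 + 13.750 + 27.812 + 17.500 + 121.250 + 245.000 = 425.781 mg/L

425.781 mg/L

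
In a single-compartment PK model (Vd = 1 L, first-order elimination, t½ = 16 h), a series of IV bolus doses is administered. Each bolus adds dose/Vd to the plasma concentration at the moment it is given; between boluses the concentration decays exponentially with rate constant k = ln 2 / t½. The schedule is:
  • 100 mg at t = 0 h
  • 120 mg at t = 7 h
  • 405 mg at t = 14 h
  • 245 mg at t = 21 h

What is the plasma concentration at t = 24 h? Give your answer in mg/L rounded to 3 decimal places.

570.562 mg/L

k = ln 2 / 16 = 0.04332 per h
Dose 1 (100 mg at t=0 h): 100·exp(−0.04332·24) = 35.355 mg/L
Dose 2 (120 mg at t=7 h): 120·exp(−0.04332·17) = 57.456 mg/L
Dose 3 (405 mg at t=14 h): 405·exp(−0.04332·10) = 262.610 mg/L
Dose 4 (245 mg at t=21 h): 245·exp(−0.04332·3) = 215.141 mg/L
C(24) = 35.355 + 57.456 + 262.610 + 215.141 = 570.562 mg/L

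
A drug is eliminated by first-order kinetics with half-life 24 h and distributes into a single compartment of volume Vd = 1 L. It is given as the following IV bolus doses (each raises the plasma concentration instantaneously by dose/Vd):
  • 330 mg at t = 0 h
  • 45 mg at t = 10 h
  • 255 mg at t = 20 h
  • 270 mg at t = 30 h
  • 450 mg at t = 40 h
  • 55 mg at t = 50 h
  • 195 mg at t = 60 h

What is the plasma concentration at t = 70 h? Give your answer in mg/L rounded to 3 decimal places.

563.029 mg/L

k = ln 2 / 24 = 0.02888 per h
Dose 1 (330 mg at t=0 h): 330·exp(−0.02888·70) = 43.703 mg/L
Dose 2 (45 mg at t=10 h): 45·exp(−0.02888·60) = 7.955 mg/L
Dose 3 (255 mg at t=20 h): 255·exp(−0.02888·50) = 60.172 mg/L
Dose 4 (270 mg at t=30 h): 270·exp(−0.02888·40) = 85.045 mg/L
Dose 5 (450 mg at t=40 h): 450·exp(−0.02888·30) = 189.202 mg/L
Dose 6 (55 mg at t=50 h): 55·exp(−0.02888·20) = 30.868 mg/L
Dose 7 (195 mg at t=60 h): 195·exp(−0.02888·10) = 146.085 mg/L
C(70) = 43.703 + 7.955 + 60.172 + 85.045 + 189.202 + 30.868 + 146.085 = 563.029 mg/L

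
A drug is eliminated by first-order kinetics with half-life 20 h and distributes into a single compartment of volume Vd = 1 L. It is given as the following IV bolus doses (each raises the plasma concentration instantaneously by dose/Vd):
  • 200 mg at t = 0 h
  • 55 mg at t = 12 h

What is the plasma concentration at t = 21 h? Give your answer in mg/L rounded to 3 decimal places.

k = ln 2 / 20 = 0.03466 per h
Dose 1 (200 mg at t=0 h): 200·exp(−0.03466·21) = 96.594 mg/L
Dose 2 (55 mg at t=12 h): 55·exp(−0.03466·9) = 40.262 mg/L
C(21) = 96.594 + 40.262 = 136.856 mg/L

136.856 mg/L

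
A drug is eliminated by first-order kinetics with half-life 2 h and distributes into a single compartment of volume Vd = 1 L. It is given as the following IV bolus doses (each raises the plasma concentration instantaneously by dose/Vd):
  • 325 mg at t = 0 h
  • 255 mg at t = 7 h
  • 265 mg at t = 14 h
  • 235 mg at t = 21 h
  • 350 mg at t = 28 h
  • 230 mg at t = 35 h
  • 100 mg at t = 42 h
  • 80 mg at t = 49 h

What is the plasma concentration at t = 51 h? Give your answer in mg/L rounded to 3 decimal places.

k = ln 2 / 2 = 0.34657 per h
Dose 1 (325 mg at t=0 h): 325·exp(−0.34657·51) = 0.000 mg/L
Dose 2 (255 mg at t=7 h): 255·exp(−0.34657·44) = 0.000 mg/L
Dose 3 (265 mg at t=14 h): 265·exp(−0.34657·37) = 0.001 mg/L
Dose 4 (235 mg at t=21 h): 235·exp(−0.34657·30) = 0.007 mg/L
Dose 5 (350 mg at t=28 h): 350·exp(−0.34657·23) = 0.121 mg/L
Dose 6 (230 mg at t=35 h): 230·exp(−0.34657·16) = 0.898 mg/L
Dose 7 (100 mg at t=42 h): 100·exp(−0.34657·9) = 4.419 mg/L
Dose 8 (80 mg at t=49 h): 80·exp(−0.34657·2) = 40.000 mg/L
C(51) = 0.000 + 0.000 + 0.001 + 0.007 + 0.121 + 0.898 + 4.419 + 40.000 = 45.447 mg/L

45.447 mg/L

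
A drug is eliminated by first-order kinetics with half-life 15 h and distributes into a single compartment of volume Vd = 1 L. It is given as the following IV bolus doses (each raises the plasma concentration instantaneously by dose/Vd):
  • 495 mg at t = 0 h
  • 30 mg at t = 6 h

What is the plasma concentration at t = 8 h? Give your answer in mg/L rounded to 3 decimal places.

369.375 mg/L

k = ln 2 / 15 = 0.04621 per h
Dose 1 (495 mg at t=0 h): 495·exp(−0.04621·8) = 342.023 mg/L
Dose 2 (30 mg at t=6 h): 30·exp(−0.04621·2) = 27.352 mg/L
C(8) = 342.023 + 27.352 = 369.375 mg/L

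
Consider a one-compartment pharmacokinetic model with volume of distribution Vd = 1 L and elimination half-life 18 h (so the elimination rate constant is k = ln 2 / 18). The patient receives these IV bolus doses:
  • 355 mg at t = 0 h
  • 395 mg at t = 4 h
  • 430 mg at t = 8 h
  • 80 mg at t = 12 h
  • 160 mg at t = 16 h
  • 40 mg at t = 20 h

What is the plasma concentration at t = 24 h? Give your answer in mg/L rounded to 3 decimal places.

758.220 mg/L

k = ln 2 / 18 = 0.03851 per h
Dose 1 (355 mg at t=0 h): 355·exp(−0.03851·24) = 140.882 mg/L
Dose 2 (395 mg at t=4 h): 395·exp(−0.03851·20) = 182.860 mg/L
Dose 3 (430 mg at t=8 h): 430·exp(−0.03851·16) = 232.213 mg/L
Dose 4 (80 mg at t=12 h): 80·exp(−0.03851·12) = 50.397 mg/L
Dose 5 (160 mg at t=16 h): 160·exp(−0.03851·8) = 117.579 mg/L
Dose 6 (40 mg at t=20 h): 40·exp(−0.03851·4) = 34.290 mg/L
C(24) = 140.882 + 182.860 + 232.213 + 50.397 + 117.579 + 34.290 = 758.220 mg/L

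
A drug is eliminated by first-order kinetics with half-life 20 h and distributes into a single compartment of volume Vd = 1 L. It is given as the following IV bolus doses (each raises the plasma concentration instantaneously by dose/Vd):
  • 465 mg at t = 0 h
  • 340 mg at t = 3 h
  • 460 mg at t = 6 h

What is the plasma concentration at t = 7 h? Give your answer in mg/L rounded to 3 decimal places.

1105.150 mg/L

k = ln 2 / 20 = 0.03466 per h
Dose 1 (465 mg at t=0 h): 465·exp(−0.03466·7) = 364.832 mg/L
Dose 2 (340 mg at t=3 h): 340·exp(−0.03466·4) = 295.987 mg/L
Dose 3 (460 mg at t=6 h): 460·exp(−0.03466·1) = 444.331 mg/L
C(7) = 364.832 + 295.987 + 444.331 = 1105.150 mg/L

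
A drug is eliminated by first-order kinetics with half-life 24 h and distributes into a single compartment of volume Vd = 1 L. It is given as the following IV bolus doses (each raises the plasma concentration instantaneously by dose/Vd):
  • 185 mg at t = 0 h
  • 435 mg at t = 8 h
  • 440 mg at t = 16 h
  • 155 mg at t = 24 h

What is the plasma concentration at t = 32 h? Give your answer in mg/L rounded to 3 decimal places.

691.124 mg/L

k = ln 2 / 24 = 0.02888 per h
Dose 1 (185 mg at t=0 h): 185·exp(−0.02888·32) = 73.417 mg/L
Dose 2 (435 mg at t=8 h): 435·exp(−0.02888·24) = 217.500 mg/L
Dose 3 (440 mg at t=16 h): 440·exp(−0.02888·16) = 277.183 mg/L
Dose 4 (155 mg at t=24 h): 155·exp(−0.02888·8) = 123.024 mg/L
C(32) = 73.417 + 217.500 + 277.183 + 123.024 = 691.124 mg/L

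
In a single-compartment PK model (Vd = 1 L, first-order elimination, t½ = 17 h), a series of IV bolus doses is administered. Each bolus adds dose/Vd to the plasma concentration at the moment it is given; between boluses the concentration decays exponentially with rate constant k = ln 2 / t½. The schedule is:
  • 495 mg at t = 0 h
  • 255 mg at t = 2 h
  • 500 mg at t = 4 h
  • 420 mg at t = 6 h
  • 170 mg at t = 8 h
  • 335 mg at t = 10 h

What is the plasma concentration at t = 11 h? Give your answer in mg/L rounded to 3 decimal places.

k = ln 2 / 17 = 0.04077 per h
Dose 1 (495 mg at t=0 h): 495·exp(−0.04077·11) = 316.098 mg/L
Dose 2 (255 mg at t=2 h): 255·exp(−0.04077·9) = 176.673 mg/L
Dose 3 (500 mg at t=4 h): 500·exp(−0.04077·7) = 375.852 mg/L
Dose 4 (420 mg at t=6 h): 420·exp(−0.04077·5) = 342.540 mg/L
Dose 5 (170 mg at t=8 h): 170·exp(−0.04077·3) = 150.427 mg/L
Dose 6 (335 mg at t=10 h): 335·exp(−0.04077·1) = 321.616 mg/L
C(11) = 316.098 + 176.673 + 375.852 + 342.540 + 150.427 + 321.616 = 1683.205 mg/L

1683.205 mg/L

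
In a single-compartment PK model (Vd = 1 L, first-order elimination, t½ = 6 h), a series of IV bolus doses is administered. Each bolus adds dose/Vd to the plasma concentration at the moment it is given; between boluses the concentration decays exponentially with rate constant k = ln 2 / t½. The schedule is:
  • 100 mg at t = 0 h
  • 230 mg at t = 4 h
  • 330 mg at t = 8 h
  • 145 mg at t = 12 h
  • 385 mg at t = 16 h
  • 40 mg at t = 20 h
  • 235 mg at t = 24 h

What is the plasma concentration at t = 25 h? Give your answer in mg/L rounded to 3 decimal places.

k = ln 2 / 6 = 0.11552 per h
Dose 1 (100 mg at t=0 h): 100·exp(−0.11552·25) = 5.568 mg/L
Dose 2 (230 mg at t=4 h): 230·exp(−0.11552·21) = 20.329 mg/L
Dose 3 (330 mg at t=8 h): 330·exp(−0.11552·17) = 46.302 mg/L
Dose 4 (145 mg at t=12 h): 145·exp(−0.11552·13) = 32.295 mg/L
Dose 5 (385 mg at t=16 h): 385·exp(−0.11552·9) = 136.118 mg/L
Dose 6 (40 mg at t=20 h): 40·exp(−0.11552·5) = 22.449 mg/L
Dose 7 (235 mg at t=24 h): 235·exp(−0.11552·1) = 209.361 mg/L
C(25) = 5.568 + 20.329 + 46.302 + 32.295 + 136.118 + 22.449 + 209.361 = 472.423 mg/L

472.423 mg/L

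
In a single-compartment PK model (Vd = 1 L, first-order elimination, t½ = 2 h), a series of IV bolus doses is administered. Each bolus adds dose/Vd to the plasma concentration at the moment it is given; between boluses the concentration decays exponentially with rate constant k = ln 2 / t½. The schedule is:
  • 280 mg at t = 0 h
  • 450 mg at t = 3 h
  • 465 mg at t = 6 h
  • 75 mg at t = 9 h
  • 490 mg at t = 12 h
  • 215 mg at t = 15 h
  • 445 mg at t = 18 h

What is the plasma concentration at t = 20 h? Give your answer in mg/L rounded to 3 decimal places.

297.938 mg/L

k = ln 2 / 2 = 0.34657 per h
Dose 1 (280 mg at t=0 h): 280·exp(−0.34657·20) = 0.273 mg/L
Dose 2 (450 mg at t=3 h): 450·exp(−0.34657·17) = 1.243 mg/L
Dose 3 (465 mg at t=6 h): 465·exp(−0.34657·14) = 3.633 mg/L
Dose 4 (75 mg at t=9 h): 75·exp(−0.34657·11) = 1.657 mg/L
Dose 5 (490 mg at t=12 h): 490·exp(−0.34657·8) = 30.625 mg/L
Dose 6 (215 mg at t=15 h): 215·exp(−0.34657·5) = 38.007 mg/L
Dose 7 (445 mg at t=18 h): 445·exp(−0.34657·2) = 222.500 mg/L
C(20) = 0.273 + 1.243 + 3.633 + 1.657 + 30.625 + 38.007 + 222.500 = 297.938 mg/L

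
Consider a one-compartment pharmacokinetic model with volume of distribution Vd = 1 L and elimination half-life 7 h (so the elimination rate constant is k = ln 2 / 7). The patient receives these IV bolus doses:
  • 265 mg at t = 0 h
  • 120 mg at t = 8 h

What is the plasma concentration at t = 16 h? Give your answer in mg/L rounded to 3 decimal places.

k = ln 2 / 7 = 0.09902 per h
Dose 1 (265 mg at t=0 h): 265·exp(−0.09902·16) = 54.347 mg/L
Dose 2 (120 mg at t=8 h): 120·exp(−0.09902·8) = 54.343 mg/L
C(16) = 54.347 + 54.343 = 108.691 mg/L

108.691 mg/L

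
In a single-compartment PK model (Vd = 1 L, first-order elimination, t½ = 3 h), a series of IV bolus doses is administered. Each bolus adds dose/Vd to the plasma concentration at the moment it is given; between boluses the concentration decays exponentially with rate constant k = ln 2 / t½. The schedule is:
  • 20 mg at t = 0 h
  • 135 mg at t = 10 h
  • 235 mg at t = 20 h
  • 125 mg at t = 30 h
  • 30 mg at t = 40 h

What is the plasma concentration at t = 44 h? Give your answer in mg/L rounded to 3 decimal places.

17.798 mg/L

k = ln 2 / 3 = 0.23105 per h
Dose 1 (20 mg at t=0 h): 20·exp(−0.23105·44) = 0.001 mg/L
Dose 2 (135 mg at t=10 h): 135·exp(−0.23105·34) = 0.052 mg/L
Dose 3 (235 mg at t=20 h): 235·exp(−0.23105·24) = 0.918 mg/L
Dose 4 (125 mg at t=30 h): 125·exp(−0.23105·14) = 4.922 mg/L
Dose 5 (30 mg at t=40 h): 30·exp(−0.23105·4) = 11.906 mg/L
C(44) = 0.001 + 0.052 + 0.918 + 4.922 + 11.906 = 17.798 mg/L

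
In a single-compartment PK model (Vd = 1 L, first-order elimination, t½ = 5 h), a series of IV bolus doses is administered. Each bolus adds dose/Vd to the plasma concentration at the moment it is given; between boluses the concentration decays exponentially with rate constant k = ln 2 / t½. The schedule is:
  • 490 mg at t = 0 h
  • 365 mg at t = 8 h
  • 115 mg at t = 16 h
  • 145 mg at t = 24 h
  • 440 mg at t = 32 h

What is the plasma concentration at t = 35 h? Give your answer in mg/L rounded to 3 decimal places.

k = ln 2 / 5 = 0.13863 per h
Dose 1 (490 mg at t=0 h): 490·exp(−0.13863·35) = 3.828 mg/L
Dose 2 (365 mg at t=8 h): 365·exp(−0.13863·27) = 8.644 mg/L
Dose 3 (115 mg at t=16 h): 115·exp(−0.13863·19) = 8.256 mg/L
Dose 4 (145 mg at t=24 h): 145·exp(−0.13863·11) = 31.557 mg/L
Dose 5 (440 mg at t=32 h): 440·exp(−0.13863·3) = 290.292 mg/L
C(35) = 3.828 + 8.644 + 8.256 + 31.557 + 290.292 = 342.578 mg/L

342.578 mg/L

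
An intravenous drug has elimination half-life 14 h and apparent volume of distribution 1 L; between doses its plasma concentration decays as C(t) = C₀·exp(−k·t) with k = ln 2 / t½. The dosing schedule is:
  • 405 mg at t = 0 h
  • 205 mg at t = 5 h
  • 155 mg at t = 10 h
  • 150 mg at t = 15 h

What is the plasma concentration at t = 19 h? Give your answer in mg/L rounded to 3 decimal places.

482.913 mg/L

k = ln 2 / 14 = 0.04951 per h
Dose 1 (405 mg at t=0 h): 405·exp(−0.04951·19) = 158.094 mg/L
Dose 2 (205 mg at t=5 h): 205·exp(−0.04951·14) = 102.500 mg/L
Dose 3 (155 mg at t=10 h): 155·exp(−0.04951·9) = 99.269 mg/L
Dose 4 (150 mg at t=15 h): 150·exp(−0.04951·4) = 123.050 mg/L
C(19) = 158.094 + 102.500 + 99.269 + 123.050 = 482.913 mg/L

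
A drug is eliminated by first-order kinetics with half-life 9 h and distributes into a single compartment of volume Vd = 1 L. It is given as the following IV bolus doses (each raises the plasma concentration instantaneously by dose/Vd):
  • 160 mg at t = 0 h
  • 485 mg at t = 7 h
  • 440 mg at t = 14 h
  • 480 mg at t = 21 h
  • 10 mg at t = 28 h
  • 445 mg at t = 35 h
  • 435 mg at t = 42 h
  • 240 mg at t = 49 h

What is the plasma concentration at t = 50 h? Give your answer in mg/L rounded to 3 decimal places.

k = ln 2 / 9 = 0.07702 per h
Dose 1 (160 mg at t=0 h): 160·exp(−0.07702·50) = 3.402 mg/L
Dose 2 (485 mg at t=7 h): 485·exp(−0.07702·43) = 17.680 mg/L
Dose 3 (440 mg at t=14 h): 440·exp(−0.07702·36) = 27.500 mg/L
Dose 4 (480 mg at t=21 h): 480·exp(−0.07702·29) = 51.435 mg/L
Dose 5 (10 mg at t=28 h): 10·exp(−0.07702·22) = 1.837 mg/L
Dose 6 (445 mg at t=35 h): 445·exp(−0.07702·15) = 140.166 mg/L
Dose 7 (435 mg at t=42 h): 435·exp(−0.07702·8) = 234.913 mg/L
Dose 8 (240 mg at t=49 h): 240·exp(−0.07702·1) = 222.210 mg/L
C(50) = 3.402 + 17.680 + 27.500 + 51.435 + 1.837 + 140.166 + 234.913 + 222.210 = 699.143 mg/L

699.143 mg/L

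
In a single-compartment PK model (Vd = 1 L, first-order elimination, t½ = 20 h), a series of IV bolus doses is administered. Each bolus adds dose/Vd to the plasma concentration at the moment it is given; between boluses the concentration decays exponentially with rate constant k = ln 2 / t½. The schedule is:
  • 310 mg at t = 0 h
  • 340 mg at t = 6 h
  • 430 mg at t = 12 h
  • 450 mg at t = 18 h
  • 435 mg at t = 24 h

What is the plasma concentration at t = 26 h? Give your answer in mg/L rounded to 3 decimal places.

1307.501 mg/L

k = ln 2 / 20 = 0.03466 per h
Dose 1 (310 mg at t=0 h): 310·exp(−0.03466·26) = 125.899 mg/L
Dose 2 (340 mg at t=6 h): 340·exp(−0.03466·20) = 170.000 mg/L
Dose 3 (430 mg at t=12 h): 430·exp(−0.03466·14) = 264.696 mg/L
Dose 4 (450 mg at t=18 h): 450·exp(−0.03466·8) = 341.036 mg/L
Dose 5 (435 mg at t=24 h): 435·exp(−0.03466·2) = 405.869 mg/L
C(26) = 125.899 + 170.000 + 264.696 + 341.036 + 405.869 = 1307.501 mg/L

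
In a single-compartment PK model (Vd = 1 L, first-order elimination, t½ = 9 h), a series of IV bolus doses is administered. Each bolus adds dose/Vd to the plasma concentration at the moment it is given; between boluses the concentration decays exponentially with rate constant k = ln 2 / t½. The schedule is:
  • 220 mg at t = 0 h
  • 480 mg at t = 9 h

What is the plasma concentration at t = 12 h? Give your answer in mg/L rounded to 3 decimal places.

468.283 mg/L

k = ln 2 / 9 = 0.07702 per h
Dose 1 (220 mg at t=0 h): 220·exp(−0.07702·12) = 87.307 mg/L
Dose 2 (480 mg at t=9 h): 480·exp(−0.07702·3) = 380.976 mg/L
C(12) = 87.307 + 380.976 = 468.283 mg/L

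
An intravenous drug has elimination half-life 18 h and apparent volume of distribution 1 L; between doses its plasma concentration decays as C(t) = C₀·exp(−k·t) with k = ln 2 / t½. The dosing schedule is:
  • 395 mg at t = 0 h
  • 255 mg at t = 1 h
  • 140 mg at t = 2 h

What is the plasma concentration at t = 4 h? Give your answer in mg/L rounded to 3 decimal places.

695.413 mg/L

k = ln 2 / 18 = 0.03851 per h
Dose 1 (395 mg at t=0 h): 395·exp(−0.03851·4) = 338.611 mg/L
Dose 2 (255 mg at t=1 h): 255·exp(−0.03851·3) = 227.179 mg/L
Dose 3 (140 mg at t=2 h): 140·exp(−0.03851·2) = 129.622 mg/L
C(4) = 338.611 + 227.179 + 129.622 = 695.413 mg/L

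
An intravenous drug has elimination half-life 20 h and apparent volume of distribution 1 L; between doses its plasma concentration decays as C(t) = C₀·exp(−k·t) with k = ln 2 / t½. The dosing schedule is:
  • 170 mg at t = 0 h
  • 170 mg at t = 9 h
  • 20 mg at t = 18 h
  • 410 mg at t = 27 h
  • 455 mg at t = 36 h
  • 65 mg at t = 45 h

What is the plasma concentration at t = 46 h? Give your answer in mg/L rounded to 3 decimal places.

k = ln 2 / 20 = 0.03466 per h
Dose 1 (170 mg at t=0 h): 170·exp(−0.03466·46) = 34.521 mg/L
Dose 2 (170 mg at t=9 h): 170·exp(−0.03466·37) = 47.157 mg/L
Dose 3 (20 mg at t=18 h): 20·exp(−0.03466·28) = 7.579 mg/L
Dose 4 (410 mg at t=27 h): 410·exp(−0.03466·19) = 212.229 mg/L
Dose 5 (455 mg at t=36 h): 455·exp(−0.03466·10) = 321.734 mg/L
Dose 6 (65 mg at t=45 h): 65·exp(−0.03466·1) = 62.786 mg/L
C(46) = 34.521 + 47.157 + 7.579 + 212.229 + 321.734 + 62.786 = 686.005 mg/L

686.005 mg/L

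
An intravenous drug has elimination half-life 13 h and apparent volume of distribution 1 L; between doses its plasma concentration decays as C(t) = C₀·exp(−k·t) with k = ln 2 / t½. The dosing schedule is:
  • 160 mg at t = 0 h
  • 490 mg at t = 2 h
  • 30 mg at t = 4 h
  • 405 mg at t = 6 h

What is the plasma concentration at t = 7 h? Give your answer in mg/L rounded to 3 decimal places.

895.029 mg/L

k = ln 2 / 13 = 0.05332 per h
Dose 1 (160 mg at t=0 h): 160·exp(−0.05332·7) = 110.161 mg/L
Dose 2 (490 mg at t=2 h): 490·exp(−0.05332·5) = 375.332 mg/L
Dose 3 (30 mg at t=4 h): 30·exp(−0.05332·3) = 25.565 mg/L
Dose 4 (405 mg at t=6 h): 405·exp(−0.05332·1) = 383.971 mg/L
C(7) = 110.161 + 375.332 + 25.565 + 383.971 = 895.029 mg/L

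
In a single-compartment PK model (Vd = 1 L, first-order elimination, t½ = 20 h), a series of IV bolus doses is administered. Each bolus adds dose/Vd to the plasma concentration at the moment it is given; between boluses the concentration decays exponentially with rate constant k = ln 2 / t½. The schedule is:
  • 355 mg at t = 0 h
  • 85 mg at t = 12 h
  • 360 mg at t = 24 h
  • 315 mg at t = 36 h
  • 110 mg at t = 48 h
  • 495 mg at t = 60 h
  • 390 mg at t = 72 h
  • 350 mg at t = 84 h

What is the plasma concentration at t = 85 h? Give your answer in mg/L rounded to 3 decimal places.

k = ln 2 / 20 = 0.03466 per h
Dose 1 (355 mg at t=0 h): 355·exp(−0.03466·85) = 18.657 mg/L
Dose 2 (85 mg at t=12 h): 85·exp(−0.03466·73) = 6.771 mg/L
Dose 3 (360 mg at t=24 h): 360·exp(−0.03466·61) = 43.467 mg/L
Dose 4 (315 mg at t=36 h): 315·exp(−0.03466·49) = 57.648 mg/L
Dose 5 (110 mg at t=48 h): 110·exp(−0.03466·37) = 30.513 mg/L
Dose 6 (495 mg at t=60 h): 495·exp(−0.03466·25) = 208.122 mg/L
Dose 7 (390 mg at t=72 h): 390·exp(−0.03466·13) = 248.539 mg/L
Dose 8 (350 mg at t=84 h): 350·exp(−0.03466·1) = 338.078 mg/L
C(85) = 18.657 + 6.771 + 43.467 + 57.648 + 30.513 + 208.122 + 248.539 + 338.078 = 951.796 mg/L

951.796 mg/L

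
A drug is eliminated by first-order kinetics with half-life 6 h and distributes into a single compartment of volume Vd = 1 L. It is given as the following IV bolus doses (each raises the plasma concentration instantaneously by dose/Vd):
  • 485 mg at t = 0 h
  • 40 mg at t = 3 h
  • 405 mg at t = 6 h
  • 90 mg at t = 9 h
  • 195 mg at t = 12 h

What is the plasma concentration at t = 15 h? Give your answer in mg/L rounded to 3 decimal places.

421.812 mg/L

k = ln 2 / 6 = 0.11552 per h
Dose 1 (485 mg at t=0 h): 485·exp(−0.11552·15) = 85.737 mg/L
Dose 2 (40 mg at t=3 h): 40·exp(−0.11552·12) = 10.000 mg/L
Dose 3 (405 mg at t=6 h): 405·exp(−0.11552·9) = 143.189 mg/L
Dose 4 (90 mg at t=9 h): 90·exp(−0.11552·6) = 45.000 mg/L
Dose 5 (195 mg at t=12 h): 195·exp(−0.11552·3) = 137.886 mg/L
C(15) = 85.737 + 10.000 + 143.189 + 45.000 + 137.886 = 421.812 mg/L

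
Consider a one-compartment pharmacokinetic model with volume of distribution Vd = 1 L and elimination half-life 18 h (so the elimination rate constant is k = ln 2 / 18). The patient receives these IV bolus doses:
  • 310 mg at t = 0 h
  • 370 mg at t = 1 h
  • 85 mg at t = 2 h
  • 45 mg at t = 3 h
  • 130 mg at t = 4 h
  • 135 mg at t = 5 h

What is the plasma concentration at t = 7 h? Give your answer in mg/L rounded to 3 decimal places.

k = ln 2 / 18 = 0.03851 per h
Dose 1 (310 mg at t=0 h): 310·exp(−0.03851·7) = 236.752 mg/L
Dose 2 (370 mg at t=1 h): 370·exp(−0.03851·6) = 293.669 mg/L
Dose 3 (85 mg at t=2 h): 85·exp(−0.03851·5) = 70.113 mg/L
Dose 4 (45 mg at t=3 h): 45·exp(−0.03851·4) = 38.576 mg/L
Dose 5 (130 mg at t=4 h): 130·exp(−0.03851·3) = 115.817 mg/L
Dose 6 (135 mg at t=5 h): 135·exp(−0.03851·2) = 124.993 mg/L
C(7) = 236.752 + 293.669 + 70.113 + 38.576 + 115.817 + 124.993 = 879.921 mg/L

879.921 mg/L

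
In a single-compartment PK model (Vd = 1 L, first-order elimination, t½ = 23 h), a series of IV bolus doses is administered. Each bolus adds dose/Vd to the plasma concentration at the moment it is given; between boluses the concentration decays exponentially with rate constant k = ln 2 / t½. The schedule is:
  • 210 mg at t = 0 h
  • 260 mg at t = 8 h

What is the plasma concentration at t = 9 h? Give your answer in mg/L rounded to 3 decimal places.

k = ln 2 / 23 = 0.03014 per h
Dose 1 (210 mg at t=0 h): 210·exp(−0.03014·9) = 160.112 mg/L
Dose 2 (260 mg at t=8 h): 260·exp(−0.03014·1) = 252.281 mg/L
C(9) = 160.112 + 252.281 = 412.394 mg/L

412.394 mg/L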